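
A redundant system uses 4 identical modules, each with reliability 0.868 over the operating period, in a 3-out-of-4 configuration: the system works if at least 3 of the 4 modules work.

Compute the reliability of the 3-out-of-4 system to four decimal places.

R = Σ_{i=3}^{4} C(4,i) p^i (1−p)^{4−i} with p = 0.868
C(4,3)·0.868^3·0.132^1 = 0.345297
C(4,4)·0.868^4·0.132^0 = 0.567648
Sum = 0.9129

0.9129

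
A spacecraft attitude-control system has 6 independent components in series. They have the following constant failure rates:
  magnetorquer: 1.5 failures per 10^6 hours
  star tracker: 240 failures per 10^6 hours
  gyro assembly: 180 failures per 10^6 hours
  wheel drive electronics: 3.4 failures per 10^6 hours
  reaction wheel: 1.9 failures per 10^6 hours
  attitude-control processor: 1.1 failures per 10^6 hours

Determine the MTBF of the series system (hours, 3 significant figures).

Series of exponential components: λ_sys = Σ λ_i
λ_sys = 0.0000015 + 0.00024 + 0.00018 + 0.0000034 + 0.0000019 + 0.0000011 = 4.2790e-04 /h
MTBF = 1 / λ_sys = 2340 h

2340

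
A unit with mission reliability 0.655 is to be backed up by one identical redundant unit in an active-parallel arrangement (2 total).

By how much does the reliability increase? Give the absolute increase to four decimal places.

0.2260

R_before = 0.655
R_after = 1 − (1 − 0.655)^2 = 0.8810
ΔR = 0.8810 − 0.655 = 0.2260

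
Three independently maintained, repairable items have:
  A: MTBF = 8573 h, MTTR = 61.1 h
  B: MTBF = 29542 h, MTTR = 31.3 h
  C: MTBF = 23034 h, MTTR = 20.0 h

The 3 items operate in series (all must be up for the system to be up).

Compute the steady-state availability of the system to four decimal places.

A(A) = MTBF/(MTBF+MTTR) = 8573/(8573+61.1) = 0.992923
A(B) = MTBF/(MTBF+MTTR) = 29542/(29542+31.3) = 0.998942
A(C) = MTBF/(MTBF+MTTR) = 23034/(23034+20.0) = 0.999132
Series availability: 0.992923 × 0.998942 × 0.999132 = 0.9910

0.9910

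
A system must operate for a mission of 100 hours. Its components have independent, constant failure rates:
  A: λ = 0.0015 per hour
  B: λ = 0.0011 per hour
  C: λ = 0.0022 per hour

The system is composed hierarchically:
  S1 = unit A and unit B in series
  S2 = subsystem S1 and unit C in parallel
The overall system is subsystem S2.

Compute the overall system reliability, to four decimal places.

0.9548

R(A) = exp(−0.0015 × 100) = 0.860708
R(B) = exp(−0.0011 × 100) = 0.895834
R(C) = exp(−0.0022 × 100) = 0.802519
Series (A and B): 0.860708 × 0.895834 = 0.771051
Parallel ([0.771051] and C): 1 − (1 − 0.771051)(1 − 0.802519) = 0.9548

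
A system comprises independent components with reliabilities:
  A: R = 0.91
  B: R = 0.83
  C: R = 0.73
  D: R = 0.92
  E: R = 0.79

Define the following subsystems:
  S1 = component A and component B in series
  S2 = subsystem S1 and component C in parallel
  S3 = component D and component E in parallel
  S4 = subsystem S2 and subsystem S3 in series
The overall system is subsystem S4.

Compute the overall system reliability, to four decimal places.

0.9182

Series (A and B): 0.910000 × 0.830000 = 0.755300
Parallel ([0.755300] and C): 1 − (1 − 0.755300)(1 − 0.730000) = 0.933931
Parallel (D and E): 1 − (1 − 0.920000)(1 − 0.790000) = 0.983200
Series ([0.933931] and [0.983200]): 0.933931 × 0.983200 = 0.9182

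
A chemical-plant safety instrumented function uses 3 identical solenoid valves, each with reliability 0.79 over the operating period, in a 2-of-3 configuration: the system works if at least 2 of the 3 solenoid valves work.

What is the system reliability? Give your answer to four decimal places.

R = Σ_{i=2}^{3} C(3,i) p^i (1−p)^{3−i} with p = 0.79
C(3,2)·0.79^2·0.21^1 = 0.393183
C(3,3)·0.79^3·0.21^0 = 0.493039
Sum = 0.8862

0.8862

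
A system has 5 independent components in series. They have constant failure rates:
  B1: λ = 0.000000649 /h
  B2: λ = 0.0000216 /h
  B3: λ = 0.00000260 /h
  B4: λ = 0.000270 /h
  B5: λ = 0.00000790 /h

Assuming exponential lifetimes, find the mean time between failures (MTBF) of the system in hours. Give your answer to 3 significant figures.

Series of exponential components: λ_sys = Σ λ_i
λ_sys = 0.000000649 + 0.0000216 + 0.00000260 + 0.000270 + 0.00000790 = 3.0275e-04 /h
MTBF = 1 / λ_sys = 3300 h

3300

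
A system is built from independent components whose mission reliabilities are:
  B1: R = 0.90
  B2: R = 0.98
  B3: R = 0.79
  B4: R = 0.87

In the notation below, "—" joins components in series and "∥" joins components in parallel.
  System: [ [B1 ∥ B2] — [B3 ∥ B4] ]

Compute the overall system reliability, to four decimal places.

Parallel (B1 and B2): 1 − (1 − 0.900000)(1 − 0.980000) = 0.998000
Parallel (B3 and B4): 1 − (1 − 0.790000)(1 − 0.870000) = 0.972700
Series ([0.998000] and [0.972700]): 0.998000 × 0.972700 = 0.9708

0.9708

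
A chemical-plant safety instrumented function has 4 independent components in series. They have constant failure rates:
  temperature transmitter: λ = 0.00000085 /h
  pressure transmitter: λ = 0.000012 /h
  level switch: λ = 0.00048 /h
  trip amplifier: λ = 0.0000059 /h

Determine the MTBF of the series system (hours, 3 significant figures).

Series of exponential components: λ_sys = Σ λ_i
λ_sys = 0.00000085 + 0.000012 + 0.00048 + 0.0000059 = 4.9875e-04 /h
MTBF = 1 / λ_sys = 2010 h

2010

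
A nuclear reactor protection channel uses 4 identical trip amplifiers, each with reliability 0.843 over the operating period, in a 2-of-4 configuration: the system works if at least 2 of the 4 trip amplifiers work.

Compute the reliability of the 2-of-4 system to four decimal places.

R = Σ_{i=2}^{4} C(4,i) p^i (1−p)^{4−i} with p = 0.843
C(4,2)·0.843^2·0.157^2 = 0.105101
C(4,3)·0.843^3·0.157^1 = 0.376220
C(4,4)·0.843^4·0.157^0 = 0.505022
Sum = 0.9863

0.9863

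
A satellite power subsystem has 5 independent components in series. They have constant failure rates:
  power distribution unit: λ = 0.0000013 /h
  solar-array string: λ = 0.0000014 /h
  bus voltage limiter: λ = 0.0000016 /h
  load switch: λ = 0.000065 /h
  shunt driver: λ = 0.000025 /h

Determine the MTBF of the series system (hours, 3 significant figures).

Series of exponential components: λ_sys = Σ λ_i
λ_sys = 0.0000013 + 0.0000014 + 0.0000016 + 0.000065 + 0.000025 = 9.4300e-05 /h
MTBF = 1 / λ_sys = 10600 h

10600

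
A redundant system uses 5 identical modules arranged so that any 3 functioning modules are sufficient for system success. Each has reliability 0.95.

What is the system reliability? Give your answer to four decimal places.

0.9988

R = Σ_{i=3}^{5} C(5,i) p^i (1−p)^{5−i} with p = 0.95
C(5,3)·0.95^3·0.05^2 = 0.021434
C(5,4)·0.95^4·0.05^1 = 0.203627
C(5,5)·0.95^5·0.05^0 = 0.773781
Sum = 0.9988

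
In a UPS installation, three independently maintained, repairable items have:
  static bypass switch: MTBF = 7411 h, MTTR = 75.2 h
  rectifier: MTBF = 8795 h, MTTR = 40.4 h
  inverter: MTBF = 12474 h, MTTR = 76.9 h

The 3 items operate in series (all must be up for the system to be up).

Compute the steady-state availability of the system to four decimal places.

A(static bypass switch) = MTBF/(MTBF+MTTR) = 7411/(7411+75.2) = 0.989955
A(rectifier) = MTBF/(MTBF+MTTR) = 8795/(8795+40.4) = 0.995427
A(inverter) = MTBF/(MTBF+MTTR) = 12474/(12474+76.9) = 0.993873
Series availability: 0.989955 × 0.995427 × 0.993873 = 0.9794

0.9794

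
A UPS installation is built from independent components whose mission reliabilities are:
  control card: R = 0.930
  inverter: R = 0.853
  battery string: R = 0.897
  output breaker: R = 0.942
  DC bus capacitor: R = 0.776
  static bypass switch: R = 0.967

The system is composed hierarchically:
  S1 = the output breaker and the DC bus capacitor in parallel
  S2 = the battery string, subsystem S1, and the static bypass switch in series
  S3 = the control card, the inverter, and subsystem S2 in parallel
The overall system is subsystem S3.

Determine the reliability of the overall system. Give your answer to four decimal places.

Parallel (output breaker and DC bus capacitor): 1 − (1 − 0.942000)(1 − 0.776000) = 0.987008
Series (battery string, [0.987008], and static bypass switch): 0.897000 × 0.987008 × 0.967000 = 0.856130
Parallel (control card, inverter, and [0.856130]): 1 − (1 − 0.930000)(1 − 0.853000)(1 − 0.856130) = 0.9985

0.9985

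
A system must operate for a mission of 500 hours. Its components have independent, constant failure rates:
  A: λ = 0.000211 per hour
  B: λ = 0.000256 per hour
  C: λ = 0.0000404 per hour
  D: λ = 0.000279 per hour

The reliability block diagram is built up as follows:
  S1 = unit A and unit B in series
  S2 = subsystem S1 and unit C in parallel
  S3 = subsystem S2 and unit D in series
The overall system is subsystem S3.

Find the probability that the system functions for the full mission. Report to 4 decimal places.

0.8662

R(A) = exp(−0.000211 × 500) = 0.899874
R(B) = exp(−0.000256 × 500) = 0.879853
R(C) = exp(−0.0000404 × 500) = 0.980003
R(D) = exp(−0.000279 × 500) = 0.869793
Series (A and B): 0.899874 × 0.879853 = 0.791757
Parallel ([0.791757] and C): 1 − (1 − 0.791757)(1 − 0.980003) = 0.995836
Series ([0.995836] and D): 0.995836 × 0.869793 = 0.8662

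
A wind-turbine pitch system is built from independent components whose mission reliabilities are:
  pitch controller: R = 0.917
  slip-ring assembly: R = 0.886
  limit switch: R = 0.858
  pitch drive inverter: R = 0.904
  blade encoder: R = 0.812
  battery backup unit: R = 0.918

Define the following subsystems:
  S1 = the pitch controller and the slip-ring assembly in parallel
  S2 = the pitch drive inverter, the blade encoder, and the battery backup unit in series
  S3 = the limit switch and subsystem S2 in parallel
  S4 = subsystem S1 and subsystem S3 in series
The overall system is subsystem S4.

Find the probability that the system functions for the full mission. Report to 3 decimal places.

0.945

Parallel (pitch controller and slip-ring assembly): 1 − (1 − 0.91700)(1 − 0.88600) = 0.99054
Series (pitch drive inverter, blade encoder, and battery backup unit): 0.90400 × 0.81200 × 0.91800 = 0.67386
Parallel (limit switch and [0.67386]): 1 − (1 − 0.85800)(1 − 0.67386) = 0.95369
Series ([0.99054] and [0.95369]): 0.99054 × 0.95369 = 0.945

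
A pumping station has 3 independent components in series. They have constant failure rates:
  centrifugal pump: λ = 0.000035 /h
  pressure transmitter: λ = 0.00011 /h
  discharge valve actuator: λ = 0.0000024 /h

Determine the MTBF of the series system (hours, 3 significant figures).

Series of exponential components: λ_sys = Σ λ_i
λ_sys = 0.000035 + 0.00011 + 0.0000024 = 1.4740e-04 /h
MTBF = 1 / λ_sys = 6780 h

6780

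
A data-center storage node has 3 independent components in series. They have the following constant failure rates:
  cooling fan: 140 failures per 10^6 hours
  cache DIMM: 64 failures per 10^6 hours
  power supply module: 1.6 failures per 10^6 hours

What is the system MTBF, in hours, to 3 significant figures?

4860

Series of exponential components: λ_sys = Σ λ_i
λ_sys = 0.00014 + 0.000064 + 0.0000016 = 2.0560e-04 /h
MTBF = 1 / λ_sys = 4860 h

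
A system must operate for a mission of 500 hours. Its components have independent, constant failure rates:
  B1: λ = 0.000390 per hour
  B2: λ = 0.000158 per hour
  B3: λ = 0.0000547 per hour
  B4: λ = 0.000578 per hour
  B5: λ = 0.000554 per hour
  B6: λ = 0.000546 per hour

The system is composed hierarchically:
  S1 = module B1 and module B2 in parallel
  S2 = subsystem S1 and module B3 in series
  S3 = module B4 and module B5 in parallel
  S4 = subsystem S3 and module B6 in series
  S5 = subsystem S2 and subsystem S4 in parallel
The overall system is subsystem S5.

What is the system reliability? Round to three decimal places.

0.989

R(B1) = exp(−0.000390 × 500) = 0.82283
R(B2) = exp(−0.000158 × 500) = 0.92404
R(B3) = exp(−0.0000547 × 500) = 0.97302
R(B4) = exp(−0.000578 × 500) = 0.74901
R(B5) = exp(−0.000554 × 500) = 0.75805
R(B6) = exp(−0.000546 × 500) = 0.76109
Parallel (B1 and B2): 1 − (1 − 0.82283)(1 − 0.92404) = 0.98654
Series ([0.98654] and B3): 0.98654 × 0.97302 = 0.95992
Parallel (B4 and B5): 1 − (1 − 0.74901)(1 − 0.75805) = 0.93927
Series ([0.93927] and B6): 0.93927 × 0.76109 = 0.71487
Parallel ([0.95992] and [0.71487]): 1 − (1 − 0.95992)(1 − 0.71487) = 0.989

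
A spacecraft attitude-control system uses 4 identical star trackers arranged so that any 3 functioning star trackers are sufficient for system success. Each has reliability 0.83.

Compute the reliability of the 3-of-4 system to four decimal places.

R = Σ_{i=3}^{4} C(4,i) p^i (1−p)^{4−i} with p = 0.83
C(4,3)·0.83^3·0.17^1 = 0.388815
C(4,4)·0.83^4·0.17^0 = 0.474583
Sum = 0.8634

0.8634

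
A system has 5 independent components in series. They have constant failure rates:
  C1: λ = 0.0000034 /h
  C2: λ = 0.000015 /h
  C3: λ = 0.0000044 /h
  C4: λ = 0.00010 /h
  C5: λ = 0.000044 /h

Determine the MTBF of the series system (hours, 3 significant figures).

6000

Series of exponential components: λ_sys = Σ λ_i
λ_sys = 0.0000034 + 0.000015 + 0.0000044 + 0.00010 + 0.000044 = 1.6680e-04 /h
MTBF = 1 / λ_sys = 6000 h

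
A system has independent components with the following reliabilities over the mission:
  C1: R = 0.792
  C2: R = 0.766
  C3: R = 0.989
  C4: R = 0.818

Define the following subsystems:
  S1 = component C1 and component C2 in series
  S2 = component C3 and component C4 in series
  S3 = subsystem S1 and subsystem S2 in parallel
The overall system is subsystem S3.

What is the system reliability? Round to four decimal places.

0.9249

Series (C1 and C2): 0.792000 × 0.766000 = 0.606672
Series (C3 and C4): 0.989000 × 0.818000 = 0.809002
Parallel ([0.606672] and [0.809002]): 1 − (1 − 0.606672)(1 − 0.809002) = 0.9249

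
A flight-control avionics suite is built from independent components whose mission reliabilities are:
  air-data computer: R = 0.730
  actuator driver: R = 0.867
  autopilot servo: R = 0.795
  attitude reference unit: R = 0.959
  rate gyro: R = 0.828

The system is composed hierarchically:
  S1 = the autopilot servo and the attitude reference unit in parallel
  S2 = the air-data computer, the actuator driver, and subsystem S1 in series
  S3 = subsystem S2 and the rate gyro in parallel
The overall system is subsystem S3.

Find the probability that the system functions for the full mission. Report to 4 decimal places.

0.9359

Parallel (autopilot servo and attitude reference unit): 1 − (1 − 0.795000)(1 − 0.959000) = 0.991595
Series (air-data computer, actuator driver, and [0.991595]): 0.730000 × 0.867000 × 0.991595 = 0.627590
Parallel ([0.627590] and rate gyro): 1 − (1 − 0.627590)(1 − 0.828000) = 0.9359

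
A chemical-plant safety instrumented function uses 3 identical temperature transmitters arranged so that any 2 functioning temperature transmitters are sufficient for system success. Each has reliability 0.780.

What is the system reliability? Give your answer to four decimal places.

0.8761

R = Σ_{i=2}^{3} C(3,i) p^i (1−p)^{3−i} with p = 0.780
C(3,2)·0.780^2·0.220^1 = 0.401544
C(3,3)·0.780^3·0.220^0 = 0.474552
Sum = 0.8761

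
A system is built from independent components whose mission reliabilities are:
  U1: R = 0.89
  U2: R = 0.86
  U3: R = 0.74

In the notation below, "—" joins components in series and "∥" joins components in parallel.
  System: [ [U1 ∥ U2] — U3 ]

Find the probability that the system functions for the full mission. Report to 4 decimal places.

Parallel (U1 and U2): 1 − (1 − 0.890000)(1 − 0.860000) = 0.984600
Series ([0.984600] and U3): 0.984600 × 0.740000 = 0.7286

0.7286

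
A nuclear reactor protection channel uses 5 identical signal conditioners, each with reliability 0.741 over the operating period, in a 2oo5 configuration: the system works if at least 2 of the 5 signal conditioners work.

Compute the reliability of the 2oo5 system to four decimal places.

0.9822

R = Σ_{i=2}^{5} C(5,i) p^i (1−p)^{5−i} with p = 0.741
C(5,2)·0.741^2·0.259^3 = 0.095397
C(5,3)·0.741^3·0.259^2 = 0.272932
C(5,4)·0.741^4·0.259^1 = 0.390429
C(5,5)·0.741^5·0.259^0 = 0.223404
Sum = 0.9822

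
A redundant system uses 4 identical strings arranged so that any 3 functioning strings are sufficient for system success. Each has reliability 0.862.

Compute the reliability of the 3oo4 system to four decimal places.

0.9057

R = Σ_{i=3}^{4} C(4,i) p^i (1−p)^{4−i} with p = 0.862
C(4,3)·0.862^3·0.138^1 = 0.353558
C(4,4)·0.862^4·0.138^0 = 0.552114
Sum = 0.9057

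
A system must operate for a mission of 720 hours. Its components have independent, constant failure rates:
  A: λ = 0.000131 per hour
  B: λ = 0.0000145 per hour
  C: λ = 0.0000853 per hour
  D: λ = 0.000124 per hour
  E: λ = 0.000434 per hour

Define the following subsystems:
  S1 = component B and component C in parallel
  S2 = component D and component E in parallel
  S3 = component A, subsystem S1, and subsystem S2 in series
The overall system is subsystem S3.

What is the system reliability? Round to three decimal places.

R(A) = exp(−0.000131 × 720) = 0.90999
R(B) = exp(−0.0000145 × 720) = 0.98961
R(C) = exp(−0.0000853 × 720) = 0.94043
R(D) = exp(−0.000124 × 720) = 0.91459
R(E) = exp(−0.000434 × 720) = 0.73163
Parallel (B and C): 1 − (1 − 0.98961)(1 − 0.94043) = 0.99938
Parallel (D and E): 1 − (1 − 0.91459)(1 − 0.73163) = 0.97708
Series (A, [0.99938], and [0.97708]): 0.90999 × 0.99938 × 0.97708 = 0.889

0.889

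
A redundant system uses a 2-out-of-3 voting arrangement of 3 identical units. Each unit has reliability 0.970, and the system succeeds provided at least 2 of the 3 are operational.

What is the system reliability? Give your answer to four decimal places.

R = Σ_{i=2}^{3} C(3,i) p^i (1−p)^{3−i} with p = 0.970
C(3,2)·0.970^2·0.030^1 = 0.084681
C(3,3)·0.970^3·0.030^0 = 0.912673
Sum = 0.9974

0.9974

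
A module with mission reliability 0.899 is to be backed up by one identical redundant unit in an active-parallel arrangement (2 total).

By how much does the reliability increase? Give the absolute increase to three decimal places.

R_before = 0.899
R_after = 1 − (1 − 0.899)^2 = 0.990
ΔR = 0.990 − 0.899 = 0.091

0.091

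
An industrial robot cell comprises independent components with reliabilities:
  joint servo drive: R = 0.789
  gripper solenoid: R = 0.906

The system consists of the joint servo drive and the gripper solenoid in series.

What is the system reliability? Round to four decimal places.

0.7148

Series (joint servo drive and gripper solenoid): 0.789000 × 0.906000 = 0.7148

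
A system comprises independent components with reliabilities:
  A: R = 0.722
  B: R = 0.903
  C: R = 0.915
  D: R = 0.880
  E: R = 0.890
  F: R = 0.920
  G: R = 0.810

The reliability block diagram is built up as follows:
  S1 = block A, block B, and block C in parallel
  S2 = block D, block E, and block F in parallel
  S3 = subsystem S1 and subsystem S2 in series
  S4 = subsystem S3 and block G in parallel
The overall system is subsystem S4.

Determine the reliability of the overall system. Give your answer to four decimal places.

Parallel (A, B, and C): 1 − (1 − 0.722000)(1 − 0.903000)(1 − 0.915000) = 0.997708
Parallel (D, E, and F): 1 − (1 − 0.880000)(1 − 0.890000)(1 − 0.920000) = 0.998944
Series ([0.997708] and [0.998944]): 0.997708 × 0.998944 = 0.996654
Parallel ([0.996654] and G): 1 − (1 − 0.996654)(1 − 0.810000) = 0.9994

0.9994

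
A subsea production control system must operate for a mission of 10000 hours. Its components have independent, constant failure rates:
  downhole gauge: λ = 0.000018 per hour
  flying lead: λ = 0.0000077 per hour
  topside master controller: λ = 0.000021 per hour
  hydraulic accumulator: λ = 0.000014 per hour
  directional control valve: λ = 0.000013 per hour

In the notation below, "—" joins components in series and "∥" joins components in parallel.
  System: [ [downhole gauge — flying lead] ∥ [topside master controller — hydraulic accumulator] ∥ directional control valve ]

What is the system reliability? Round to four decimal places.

0.9918

R(downhole gauge) = exp(−0.000018 × 10000) = 0.835270
R(flying lead) = exp(−0.0000077 × 10000) = 0.925890
R(topside master controller) = exp(−0.000021 × 10000) = 0.810584
R(hydraulic accumulator) = exp(−0.000014 × 10000) = 0.869358
R(directional control valve) = exp(−0.000013 × 10000) = 0.878095
Series (downhole gauge and flying lead): 0.835270 × 0.925890 = 0.773368
Series (topside master controller and hydraulic accumulator): 0.810584 × 0.869358 = 0.704688
Parallel ([0.773368], [0.704688], and directional control valve): 1 − (1 − 0.773368)(1 − 0.704688)(1 − 0.878095) = 0.9918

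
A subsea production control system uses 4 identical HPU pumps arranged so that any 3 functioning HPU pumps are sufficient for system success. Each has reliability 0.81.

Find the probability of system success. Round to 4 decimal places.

0.8344

R = Σ_{i=3}^{4} C(4,i) p^i (1−p)^{4−i} with p = 0.81
C(4,3)·0.81^3·0.19^1 = 0.403895
C(4,4)·0.81^4·0.19^0 = 0.430467
Sum = 0.8344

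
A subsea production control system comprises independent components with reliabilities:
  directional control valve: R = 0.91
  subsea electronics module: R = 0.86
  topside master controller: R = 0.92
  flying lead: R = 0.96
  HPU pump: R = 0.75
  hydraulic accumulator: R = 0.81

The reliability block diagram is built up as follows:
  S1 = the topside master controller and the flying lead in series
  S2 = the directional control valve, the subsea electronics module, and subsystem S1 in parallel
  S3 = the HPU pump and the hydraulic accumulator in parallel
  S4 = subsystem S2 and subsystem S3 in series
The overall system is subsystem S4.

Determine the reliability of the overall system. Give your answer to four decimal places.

0.9511

Series (topside master controller and flying lead): 0.920000 × 0.960000 = 0.883200
Parallel (directional control valve, subsea electronics module, and [0.883200]): 1 − (1 − 0.910000)(1 − 0.860000)(1 − 0.883200) = 0.998528
Parallel (HPU pump and hydraulic accumulator): 1 − (1 − 0.750000)(1 − 0.810000) = 0.952500
Series ([0.998528] and [0.952500]): 0.998528 × 0.952500 = 0.9511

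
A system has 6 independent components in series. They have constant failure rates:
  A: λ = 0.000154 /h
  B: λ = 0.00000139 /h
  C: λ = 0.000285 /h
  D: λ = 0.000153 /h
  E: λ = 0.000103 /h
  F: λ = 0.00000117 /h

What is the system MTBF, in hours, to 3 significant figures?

1430

Series of exponential components: λ_sys = Σ λ_i
λ_sys = 0.000154 + 0.00000139 + 0.000285 + 0.000153 + 0.000103 + 0.00000117 = 6.9756e-04 /h
MTBF = 1 / λ_sys = 1430 h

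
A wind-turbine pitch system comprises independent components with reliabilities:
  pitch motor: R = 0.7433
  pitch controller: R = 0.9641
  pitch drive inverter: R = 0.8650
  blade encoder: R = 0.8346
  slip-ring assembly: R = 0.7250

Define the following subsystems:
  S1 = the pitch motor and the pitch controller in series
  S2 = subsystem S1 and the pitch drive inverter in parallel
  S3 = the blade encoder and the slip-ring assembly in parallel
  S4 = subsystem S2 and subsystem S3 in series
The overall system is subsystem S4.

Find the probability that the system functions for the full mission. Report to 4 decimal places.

Series (pitch motor and pitch controller): 0.743300 × 0.964100 = 0.716616
Parallel ([0.716616] and pitch drive inverter): 1 − (1 − 0.716616)(1 − 0.865000) = 0.961743
Parallel (blade encoder and slip-ring assembly): 1 − (1 − 0.834600)(1 − 0.725000) = 0.954515
Series ([0.961743] and [0.954515]): 0.961743 × 0.954515 = 0.9180

0.9180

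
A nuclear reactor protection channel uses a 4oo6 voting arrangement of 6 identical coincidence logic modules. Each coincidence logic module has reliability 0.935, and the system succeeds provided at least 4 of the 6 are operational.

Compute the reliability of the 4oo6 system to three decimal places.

0.995

R = Σ_{i=4}^{6} C(6,i) p^i (1−p)^{6−i} with p = 0.935
C(6,4)·0.935^4·0.065^2 = 0.04844
C(6,5)·0.935^5·0.065^1 = 0.27869
C(6,6)·0.935^6·0.065^0 = 0.66814
Sum = 0.995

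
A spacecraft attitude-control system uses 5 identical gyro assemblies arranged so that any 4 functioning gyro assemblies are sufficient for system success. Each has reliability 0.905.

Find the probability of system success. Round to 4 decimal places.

R = Σ_{i=4}^{5} C(5,i) p^i (1−p)^{5−i} with p = 0.905
C(5,4)·0.905^4·0.095^1 = 0.318631
C(5,5)·0.905^5·0.095^0 = 0.607076
Sum = 0.9257

0.9257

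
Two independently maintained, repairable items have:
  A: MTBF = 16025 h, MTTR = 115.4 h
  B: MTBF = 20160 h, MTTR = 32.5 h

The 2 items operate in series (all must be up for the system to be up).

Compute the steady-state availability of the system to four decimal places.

A(A) = MTBF/(MTBF+MTTR) = 16025/(16025+115.4) = 0.992850
A(B) = MTBF/(MTBF+MTTR) = 20160/(20160+32.5) = 0.998390
Series availability: 0.992850 × 0.998390 = 0.9913

0.9913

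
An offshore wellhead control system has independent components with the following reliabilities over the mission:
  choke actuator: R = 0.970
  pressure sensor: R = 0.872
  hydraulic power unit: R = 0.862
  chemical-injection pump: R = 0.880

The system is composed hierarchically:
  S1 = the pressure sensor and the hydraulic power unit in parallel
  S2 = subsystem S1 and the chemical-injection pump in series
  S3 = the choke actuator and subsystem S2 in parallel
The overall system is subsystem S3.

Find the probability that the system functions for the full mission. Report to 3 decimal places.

0.996

Parallel (pressure sensor and hydraulic power unit): 1 − (1 − 0.87200)(1 − 0.86200) = 0.98234
Series ([0.98234] and chemical-injection pump): 0.98234 × 0.88000 = 0.86446
Parallel (choke actuator and [0.86446]): 1 − (1 − 0.97000)(1 − 0.86446) = 0.996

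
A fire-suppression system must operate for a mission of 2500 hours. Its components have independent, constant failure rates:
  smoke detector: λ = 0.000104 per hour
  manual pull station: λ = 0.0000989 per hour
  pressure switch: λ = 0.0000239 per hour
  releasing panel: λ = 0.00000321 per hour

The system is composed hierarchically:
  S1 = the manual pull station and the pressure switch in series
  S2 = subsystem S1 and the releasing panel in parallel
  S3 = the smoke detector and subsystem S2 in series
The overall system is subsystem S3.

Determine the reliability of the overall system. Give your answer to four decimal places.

R(smoke detector) = exp(−0.000104 × 2500) = 0.771052
R(manual pull station) = exp(−0.0000989 × 2500) = 0.780945
R(pressure switch) = exp(−0.0000239 × 2500) = 0.942000
R(releasing panel) = exp(−0.00000321 × 2500) = 0.992007
Series (manual pull station and pressure switch): 0.780945 × 0.942000 = 0.735650
Parallel ([0.735650] and releasing panel): 1 − (1 − 0.735650)(1 − 0.992007) = 0.997887
Series (smoke detector and [0.997887]): 0.771052 × 0.997887 = 0.7694

0.7694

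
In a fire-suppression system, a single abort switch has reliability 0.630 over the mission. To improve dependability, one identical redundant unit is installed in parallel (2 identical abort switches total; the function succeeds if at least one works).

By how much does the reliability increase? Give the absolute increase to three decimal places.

0.233

R_before = 0.630
R_after = 1 − (1 − 0.630)^2 = 0.863
ΔR = 0.863 − 0.630 = 0.233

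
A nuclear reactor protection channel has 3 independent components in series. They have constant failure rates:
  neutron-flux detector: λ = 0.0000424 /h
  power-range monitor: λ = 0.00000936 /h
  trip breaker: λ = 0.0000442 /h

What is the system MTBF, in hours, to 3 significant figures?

Series of exponential components: λ_sys = Σ λ_i
λ_sys = 0.0000424 + 0.00000936 + 0.0000442 = 9.5960e-05 /h
MTBF = 1 / λ_sys = 10400 h

10400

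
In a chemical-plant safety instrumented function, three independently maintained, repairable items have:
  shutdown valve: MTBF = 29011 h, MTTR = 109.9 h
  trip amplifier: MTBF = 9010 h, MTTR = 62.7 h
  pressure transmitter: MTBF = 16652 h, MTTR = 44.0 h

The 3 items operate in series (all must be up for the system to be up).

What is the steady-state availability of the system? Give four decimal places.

A(shutdown valve) = MTBF/(MTBF+MTTR) = 29011/(29011+109.9) = 0.996226
A(trip amplifier) = MTBF/(MTBF+MTTR) = 9010/(9010+62.7) = 0.993089
A(pressure transmitter) = MTBF/(MTBF+MTTR) = 16652/(16652+44.0) = 0.997365
Series availability: 0.996226 × 0.993089 × 0.997365 = 0.9867

0.9867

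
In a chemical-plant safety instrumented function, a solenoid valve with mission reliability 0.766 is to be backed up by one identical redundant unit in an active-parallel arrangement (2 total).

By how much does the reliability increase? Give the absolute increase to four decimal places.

0.1792

R_before = 0.766
R_after = 1 − (1 − 0.766)^2 = 0.9452
ΔR = 0.9452 − 0.766 = 0.1792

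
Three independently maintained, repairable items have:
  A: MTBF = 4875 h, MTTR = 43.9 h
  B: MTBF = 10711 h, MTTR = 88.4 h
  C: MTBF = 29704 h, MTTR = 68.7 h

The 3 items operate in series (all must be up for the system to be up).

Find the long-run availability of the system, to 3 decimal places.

0.981

A(A) = MTBF/(MTBF+MTTR) = 4875/(4875+43.9) = 0.991075
A(B) = MTBF/(MTBF+MTTR) = 10711/(10711+88.4) = 0.991814
A(C) = MTBF/(MTBF+MTTR) = 29704/(29704+68.7) = 0.997693
Series availability: 0.991075 × 0.991814 × 0.997693 = 0.981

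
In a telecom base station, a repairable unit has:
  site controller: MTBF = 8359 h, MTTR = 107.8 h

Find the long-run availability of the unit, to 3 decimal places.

0.987

A(site controller) = MTBF/(MTBF+MTTR) = 8359/(8359+107.8) = 0.987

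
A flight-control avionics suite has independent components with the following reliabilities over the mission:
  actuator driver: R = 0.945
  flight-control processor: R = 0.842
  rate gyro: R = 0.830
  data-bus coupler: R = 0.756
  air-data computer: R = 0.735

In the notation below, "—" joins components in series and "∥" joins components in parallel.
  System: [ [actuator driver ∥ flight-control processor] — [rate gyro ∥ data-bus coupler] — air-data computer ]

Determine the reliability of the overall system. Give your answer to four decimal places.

0.6984

Parallel (actuator driver and flight-control processor): 1 − (1 − 0.945000)(1 − 0.842000) = 0.991310
Parallel (rate gyro and data-bus coupler): 1 − (1 − 0.830000)(1 − 0.756000) = 0.958520
Series ([0.991310], [0.958520], and air-data computer): 0.991310 × 0.958520 × 0.735000 = 0.6984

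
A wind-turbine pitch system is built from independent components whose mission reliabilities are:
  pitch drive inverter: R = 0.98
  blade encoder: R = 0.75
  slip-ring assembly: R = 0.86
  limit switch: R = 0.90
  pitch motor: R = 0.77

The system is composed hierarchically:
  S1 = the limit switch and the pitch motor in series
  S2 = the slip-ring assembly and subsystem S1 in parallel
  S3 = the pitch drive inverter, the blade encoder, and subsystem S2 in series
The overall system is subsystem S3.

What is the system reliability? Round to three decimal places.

Series (limit switch and pitch motor): 0.90000 × 0.77000 = 0.69300
Parallel (slip-ring assembly and [0.69300]): 1 − (1 − 0.86000)(1 − 0.69300) = 0.95702
Series (pitch drive inverter, blade encoder, and [0.95702]): 0.98000 × 0.75000 × 0.95702 = 0.703

0.703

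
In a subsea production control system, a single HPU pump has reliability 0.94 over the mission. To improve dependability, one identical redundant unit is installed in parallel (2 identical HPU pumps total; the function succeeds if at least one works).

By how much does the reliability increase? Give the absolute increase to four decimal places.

R_before = 0.94
R_after = 1 − (1 − 0.94)^2 = 0.9964
ΔR = 0.9964 − 0.94 = 0.0564

0.0564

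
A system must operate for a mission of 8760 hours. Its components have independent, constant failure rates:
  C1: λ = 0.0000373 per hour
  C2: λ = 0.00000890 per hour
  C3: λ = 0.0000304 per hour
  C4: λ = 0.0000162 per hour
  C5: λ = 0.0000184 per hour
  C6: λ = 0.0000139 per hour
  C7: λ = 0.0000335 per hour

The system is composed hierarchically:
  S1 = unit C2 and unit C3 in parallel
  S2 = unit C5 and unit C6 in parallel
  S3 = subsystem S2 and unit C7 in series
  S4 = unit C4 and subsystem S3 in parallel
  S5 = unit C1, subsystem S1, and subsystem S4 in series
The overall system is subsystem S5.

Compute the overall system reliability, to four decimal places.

0.6836

R(C1) = exp(−0.0000373 × 8760) = 0.721265
R(C2) = exp(−0.00000890 × 8760) = 0.924998
R(C3) = exp(−0.0000304 × 8760) = 0.766206
R(C4) = exp(−0.0000162 × 8760) = 0.867698
R(C5) = exp(−0.0000184 × 8760) = 0.851135
R(C6) = exp(−0.0000139 × 8760) = 0.885357
R(C7) = exp(−0.0000335 × 8760) = 0.745679
Parallel (C2 and C3): 1 − (1 − 0.924998)(1 − 0.766206) = 0.982465
Parallel (C5 and C6): 1 − (1 − 0.851135)(1 − 0.885357) = 0.982934
Series ([0.982934] and C7): 0.982934 × 0.745679 = 0.732953
Parallel (C4 and [0.732953]): 1 − (1 − 0.867698)(1 − 0.732953) = 0.964669
Series (C1, [0.982465], and [0.964669]): 0.721265 × 0.982465 × 0.964669 = 0.6836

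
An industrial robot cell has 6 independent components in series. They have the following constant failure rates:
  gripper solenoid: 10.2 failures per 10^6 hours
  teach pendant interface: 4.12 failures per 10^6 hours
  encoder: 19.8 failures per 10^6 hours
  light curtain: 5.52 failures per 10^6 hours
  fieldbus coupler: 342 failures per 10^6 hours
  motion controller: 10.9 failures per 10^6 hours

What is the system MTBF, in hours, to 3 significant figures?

2550

Series of exponential components: λ_sys = Σ λ_i
λ_sys = 0.0000102 + 0.00000412 + 0.0000198 + 0.00000552 + 0.000342 + 0.0000109 = 3.9254e-04 /h
MTBF = 1 / λ_sys = 2550 h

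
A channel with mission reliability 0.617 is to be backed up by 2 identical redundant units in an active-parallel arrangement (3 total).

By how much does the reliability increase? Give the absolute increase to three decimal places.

0.327

R_before = 0.617
R_after = 1 − (1 − 0.617)^3 = 0.944
ΔR = 0.944 − 0.617 = 0.327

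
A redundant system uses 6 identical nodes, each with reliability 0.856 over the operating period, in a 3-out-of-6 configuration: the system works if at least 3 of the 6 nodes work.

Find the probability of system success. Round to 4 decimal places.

0.9949

R = Σ_{i=3}^{6} C(6,i) p^i (1−p)^{6−i} with p = 0.856
C(6,3)·0.856^3·0.144^3 = 0.037457
C(6,4)·0.856^4·0.144^2 = 0.166998
C(6,5)·0.856^5·0.144^1 = 0.397084
C(6,6)·0.856^6·0.144^0 = 0.393407
Sum = 0.9949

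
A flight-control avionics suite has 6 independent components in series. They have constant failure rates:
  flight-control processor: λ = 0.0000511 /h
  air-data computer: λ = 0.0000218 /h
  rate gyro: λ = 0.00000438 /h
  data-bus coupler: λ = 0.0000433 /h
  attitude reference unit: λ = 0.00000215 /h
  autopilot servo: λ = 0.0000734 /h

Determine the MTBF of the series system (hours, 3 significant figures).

5100

Series of exponential components: λ_sys = Σ λ_i
λ_sys = 0.0000511 + 0.0000218 + 0.00000438 + 0.0000433 + 0.00000215 + 0.0000734 = 1.9613e-04 /h
MTBF = 1 / λ_sys = 5100 h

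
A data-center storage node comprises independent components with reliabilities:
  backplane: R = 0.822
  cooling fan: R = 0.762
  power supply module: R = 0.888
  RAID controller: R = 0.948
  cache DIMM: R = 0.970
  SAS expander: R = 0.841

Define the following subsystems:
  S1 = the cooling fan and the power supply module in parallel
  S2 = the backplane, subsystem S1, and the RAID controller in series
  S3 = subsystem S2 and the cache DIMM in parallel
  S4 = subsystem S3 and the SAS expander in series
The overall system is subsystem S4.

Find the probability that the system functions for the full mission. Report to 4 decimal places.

0.8349

Parallel (cooling fan and power supply module): 1 − (1 − 0.762000)(1 − 0.888000) = 0.973344
Series (backplane, [0.973344], and RAID controller): 0.822000 × 0.973344 × 0.948000 = 0.758484
Parallel ([0.758484] and cache DIMM): 1 − (1 − 0.758484)(1 − 0.970000) = 0.992755
Series ([0.992755] and SAS expander): 0.992755 × 0.841000 = 0.8349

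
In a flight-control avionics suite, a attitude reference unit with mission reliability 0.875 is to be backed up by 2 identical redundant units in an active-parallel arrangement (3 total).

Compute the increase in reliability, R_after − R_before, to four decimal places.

R_before = 0.875
R_after = 1 − (1 − 0.875)^3 = 0.9980
ΔR = 0.9980 − 0.875 = 0.1230

0.1230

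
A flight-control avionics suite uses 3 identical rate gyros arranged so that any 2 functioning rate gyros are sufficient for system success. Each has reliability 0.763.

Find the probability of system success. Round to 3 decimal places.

0.858

R = Σ_{i=2}^{3} C(3,i) p^i (1−p)^{3−i} with p = 0.763
C(3,2)·0.763^2·0.237^1 = 0.41392
C(3,3)·0.763^3·0.237^0 = 0.44419
Sum = 0.858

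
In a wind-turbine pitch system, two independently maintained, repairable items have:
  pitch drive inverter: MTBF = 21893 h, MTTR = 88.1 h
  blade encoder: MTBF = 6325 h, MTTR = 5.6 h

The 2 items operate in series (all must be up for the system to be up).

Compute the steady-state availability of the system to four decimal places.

0.9951

A(pitch drive inverter) = MTBF/(MTBF+MTTR) = 21893/(21893+88.1) = 0.995992
A(blade encoder) = MTBF/(MTBF+MTTR) = 6325/(6325+5.6) = 0.999115
Series availability: 0.995992 × 0.999115 = 0.9951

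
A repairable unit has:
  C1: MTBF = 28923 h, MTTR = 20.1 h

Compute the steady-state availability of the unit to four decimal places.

0.9993

A(C1) = MTBF/(MTBF+MTTR) = 28923/(28923+20.1) = 0.9993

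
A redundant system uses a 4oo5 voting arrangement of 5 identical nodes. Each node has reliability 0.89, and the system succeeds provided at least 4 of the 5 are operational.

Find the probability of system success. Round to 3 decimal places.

R = Σ_{i=4}^{5} C(5,i) p^i (1−p)^{5−i} with p = 0.89
C(5,4)·0.89^4·0.11^1 = 0.34508
C(5,5)·0.89^5·0.11^0 = 0.55841
Sum = 0.903

0.903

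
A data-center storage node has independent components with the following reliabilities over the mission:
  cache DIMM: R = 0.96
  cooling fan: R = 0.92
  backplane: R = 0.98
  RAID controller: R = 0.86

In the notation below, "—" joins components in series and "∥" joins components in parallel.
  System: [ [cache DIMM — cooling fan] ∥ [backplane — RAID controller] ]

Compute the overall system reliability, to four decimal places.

0.9816

Series (cache DIMM and cooling fan): 0.960000 × 0.920000 = 0.883200
Series (backplane and RAID controller): 0.980000 × 0.860000 = 0.842800
Parallel ([0.883200] and [0.842800]): 1 − (1 − 0.883200)(1 − 0.842800) = 0.9816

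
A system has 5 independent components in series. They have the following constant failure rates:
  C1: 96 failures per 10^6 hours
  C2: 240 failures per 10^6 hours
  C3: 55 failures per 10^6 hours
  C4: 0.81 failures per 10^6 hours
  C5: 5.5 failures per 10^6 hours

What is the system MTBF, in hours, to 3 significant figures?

2520

Series of exponential components: λ_sys = Σ λ_i
λ_sys = 0.000096 + 0.00024 + 0.000055 + 0.00000081 + 0.0000055 = 3.9731e-04 /h
MTBF = 1 / λ_sys = 2520 h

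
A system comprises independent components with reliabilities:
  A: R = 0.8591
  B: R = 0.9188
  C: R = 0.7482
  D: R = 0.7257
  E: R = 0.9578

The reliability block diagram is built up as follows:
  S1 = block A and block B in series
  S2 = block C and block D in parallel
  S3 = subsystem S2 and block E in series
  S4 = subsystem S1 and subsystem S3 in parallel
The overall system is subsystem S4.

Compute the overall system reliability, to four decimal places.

Series (A and B): 0.859100 × 0.918800 = 0.789341
Parallel (C and D): 1 − (1 − 0.748200)(1 − 0.725700) = 0.930931
Series ([0.930931] and E): 0.930931 × 0.957800 = 0.891646
Parallel ([0.789341] and [0.891646]): 1 − (1 − 0.789341)(1 − 0.891646) = 0.9772

0.9772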